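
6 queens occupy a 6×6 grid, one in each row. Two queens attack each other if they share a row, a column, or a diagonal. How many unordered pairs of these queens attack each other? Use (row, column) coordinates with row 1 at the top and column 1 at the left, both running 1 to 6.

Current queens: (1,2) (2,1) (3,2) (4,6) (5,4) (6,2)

Same column: (1,2)–(3,2) (column 2); (1,2)–(6,2) (column 2); (3,2)–(6,2) (column 2).
Same diagonal: (1,2)–(2,1) (|1−2| = |2−1| = 1); (2,1)–(3,2) (|2−3| = |1−2| = 1); (2,1)–(5,4) (|2−5| = |1−4| = 3); (3,2)–(5,4) (|3−5| = |2−4| = 2).
Total attacking pairs: 7.

7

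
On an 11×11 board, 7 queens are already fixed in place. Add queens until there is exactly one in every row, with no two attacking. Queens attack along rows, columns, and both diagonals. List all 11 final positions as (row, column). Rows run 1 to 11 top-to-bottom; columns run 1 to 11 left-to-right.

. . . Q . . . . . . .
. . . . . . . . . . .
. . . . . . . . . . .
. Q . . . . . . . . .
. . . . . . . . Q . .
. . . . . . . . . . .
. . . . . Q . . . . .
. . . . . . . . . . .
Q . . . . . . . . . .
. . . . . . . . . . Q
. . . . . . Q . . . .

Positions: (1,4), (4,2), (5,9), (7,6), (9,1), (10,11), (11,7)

Row 2: attacked by (1,4)→{3,4,5}; (4,2)→{2,4}; (5,9)→{6,9}; (7,6)→{1,6,11}; (9,1)→{1,8}; (10,11)→{3,11}; (11,7)→{7}. Safe: 10. Place at column 10.
Row 3: attacked by (1,4)→{2,4,6}; (2,10)→{9,10,11}; (4,2)→{1,2,3}; (5,9)→{7,9,11}; (7,6)→{2,6,10}; (9,1)→{1,7}; (10,11)→{4,11}; (11,7)→{7}. Safe: 5, 8. Place at column 5.
Row 6: attacked by (1,4)→{4,9}; (2,10)→{6,10}; (3,5)→{2,5,8}; (4,2)→{2,4}; (5,9)→{8,9,10}; (7,6)→{5,6,7}; (9,1)→{1,4}; (10,11)→{7,11}; (11,7)→{2,7}. Safe: 3. Place at column 3.
Row 8: attacked by (1,4)→{4,11}; (2,10)→{4,10}; (3,5)→{5,10}; (4,2)→{2,6}; (5,9)→{6,9}; (6,3)→{1,3,5}; (7,6)→{5,6,7}; (9,1)→{1,2}; (10,11)→{9,11}; (11,7)→{4,7,10}. Safe: 8. Place at column 8.
Columns [4, 10, 5, 2, 9, 3, 6, 8, 1, 11, 7], r−c [-3, -8, -2, 2, -4, 3, 1, 0, 8, -1, 4], r+c [5, 12, 8, 6, 14, 9, 13, 16, 10, 21, 18] are all distinct, so no two queens attack.

(1,4) (2,10) (3,5) (4,2) (5,9) (6,3) (7,6) (8,8) (9,1) (10,11) (11,7)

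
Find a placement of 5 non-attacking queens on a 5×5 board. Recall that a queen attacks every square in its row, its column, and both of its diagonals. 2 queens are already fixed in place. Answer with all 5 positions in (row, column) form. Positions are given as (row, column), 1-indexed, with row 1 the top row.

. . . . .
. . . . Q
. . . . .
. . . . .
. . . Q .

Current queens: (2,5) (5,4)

Row 1: attacked by (2,5)→{4,5}; (5,4)→{4}. Safe: 1, 2, 3. Place at column 2.
Row 3: attacked by (1,2)→{2,4}; (2,5)→{4,5}; (5,4)→{2,4}. Safe: 1, 3. Place at column 3.
Row 4: attacked by (1,2)→{2,5}; (2,5)→{3,5}; (3,3)→{2,3,4}; (5,4)→{3,4,5}. Safe: 1. Place at column 1.
Columns [2, 5, 3, 1, 4], r−c [-1, -3, 0, 3, 1], r+c [3, 7, 6, 5, 9] are all distinct, so no two queens attack.

(1,2) (2,5) (3,3) (4,1) (5,4)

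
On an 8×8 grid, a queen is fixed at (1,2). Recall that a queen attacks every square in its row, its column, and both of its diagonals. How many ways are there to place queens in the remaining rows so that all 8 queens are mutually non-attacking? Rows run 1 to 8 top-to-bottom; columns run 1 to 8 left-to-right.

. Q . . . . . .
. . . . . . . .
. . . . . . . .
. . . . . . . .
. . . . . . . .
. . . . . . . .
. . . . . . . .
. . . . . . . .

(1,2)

Branch on row 2: col 4 → 1; col 5 → 2; col 6 → 2; col 7 → 2; col 8 → 1.
Sum: 1 + 2 + 2 + 2 + 1 = 8.

8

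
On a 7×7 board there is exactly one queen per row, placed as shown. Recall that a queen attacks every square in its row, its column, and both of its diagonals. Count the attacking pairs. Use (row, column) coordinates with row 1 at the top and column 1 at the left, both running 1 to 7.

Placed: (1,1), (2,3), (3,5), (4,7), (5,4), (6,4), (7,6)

2

Same column: (5,4)–(6,4) (column 4).
Same diagonal: (5,4)–(7,6) (|5−7| = |4−6| = 2).
Total attacking pairs: 2.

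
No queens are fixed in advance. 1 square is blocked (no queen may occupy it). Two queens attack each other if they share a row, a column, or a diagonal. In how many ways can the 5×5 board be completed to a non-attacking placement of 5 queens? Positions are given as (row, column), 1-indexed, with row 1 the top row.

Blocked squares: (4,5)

Branch on row 1: col 1 → 1; col 2 → 2; col 3 → 2; col 4 → 1; col 5 → 2.
Sum: 1 + 2 + 2 + 1 + 2 = 8.

8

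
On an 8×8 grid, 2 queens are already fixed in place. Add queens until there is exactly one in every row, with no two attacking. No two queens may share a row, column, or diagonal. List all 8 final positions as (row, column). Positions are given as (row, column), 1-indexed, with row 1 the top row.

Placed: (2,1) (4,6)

Row 1: attacked by (2,1)→{1,2}; (4,6)→{3,6}. Safe: 4, 5, 7, 8. Place at column 5.
Row 3: attacked by (1,5)→{3,5,7}; (2,1)→{1,2}; (4,6)→{5,6,7}. Safe: 4, 8. Place at column 8.
Row 5: attacked by (1,5)→{1,5}; (2,1)→{1,4}; (3,8)→{6,8}; (4,6)→{5,6,7}. Safe: 2, 3. Place at column 3.
Row 6: attacked by (1,5)→{5}; (2,1)→{1,5}; (3,8)→{5,8}; (4,6)→{4,6,8}; (5,3)→{2,3,4}. Safe: 7. Place at column 7.
Row 7: attacked by (1,5)→{5}; (2,1)→{1,6}; (3,8)→{4,8}; (4,6)→{3,6}; (5,3)→{1,3,5}; (6,7)→{6,7,8}. Safe: 2. Place at column 2.
Row 8: attacked by (1,5)→{5}; (2,1)→{1,7}; (3,8)→{3,8}; (4,6)→{2,6}; (5,3)→{3,6}; (6,7)→{5,7}; (7,2)→{1,2,3}. Safe: 4. Place at column 4.
Columns [5, 1, 8, 6, 3, 7, 2, 4], r−c [-4, 1, -5, -2, 2, -1, 5, 4], r+c [6, 3, 11, 10, 8, 13, 9, 12] are all distinct, so no two queens attack.

(1,5) (2,1) (3,8) (4,6) (5,3) (6,7) (7,2) (8,4)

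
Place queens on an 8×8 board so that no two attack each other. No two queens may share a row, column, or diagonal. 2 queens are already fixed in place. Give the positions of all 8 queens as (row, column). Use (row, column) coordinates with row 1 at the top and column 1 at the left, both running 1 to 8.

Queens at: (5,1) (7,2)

(1,3) (2,8) (3,4) (4,7) (5,1) (6,6) (7,2) (8,5)

Row 1: attacked by (5,1)→{1,5}; (7,2)→{2,8}. Safe: 3, 4, 6, 7. Place at column 3.
Row 2: attacked by (1,3)→{2,3,4}; (5,1)→{1,4}; (7,2)→{2,7}. Safe: 5, 6, 8. Place at column 8.
Row 3: attacked by (1,3)→{1,3,5}; (2,8)→{7,8}; (5,1)→{1,3}; (7,2)→{2,6}. Safe: 4. Place at column 4.
Row 4: attacked by (1,3)→{3,6}; (2,8)→{6,8}; (3,4)→{3,4,5}; (5,1)→{1,2}; (7,2)→{2,5}. Safe: 7. Place at column 7.
Row 6: attacked by (1,3)→{3,8}; (2,8)→{4,8}; (3,4)→{1,4,7}; (4,7)→{5,7}; (5,1)→{1,2}; (7,2)→{1,2,3}. Safe: 6. Place at column 6.
Row 8: attacked by (1,3)→{3}; (2,8)→{2,8}; (3,4)→{4}; (4,7)→{3,7}; (5,1)→{1,4}; (6,6)→{4,6,8}; (7,2)→{1,2,3}. Safe: 5. Place at column 5.
Columns [3, 8, 4, 7, 1, 6, 2, 5], r−c [-2, -6, -1, -3, 4, 0, 5, 3], r+c [4, 10, 7, 11, 6, 12, 9, 13] are all distinct, so no two queens attack.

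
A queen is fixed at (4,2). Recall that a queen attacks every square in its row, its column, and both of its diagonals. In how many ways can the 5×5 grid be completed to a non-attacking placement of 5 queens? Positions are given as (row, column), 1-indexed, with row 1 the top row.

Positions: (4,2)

2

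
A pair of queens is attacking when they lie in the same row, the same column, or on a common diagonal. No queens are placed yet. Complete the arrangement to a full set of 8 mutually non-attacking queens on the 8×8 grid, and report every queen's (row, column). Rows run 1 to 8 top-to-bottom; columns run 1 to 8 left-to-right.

Row 1: Safe: 1, 2, 3, 4, 5, 6, 7, 8. Place at column 5.
Row 2: attacked by (1,5)→{4,5,6}. Safe: 1, 2, 3, 7, 8. Place at column 2.
Row 3: attacked by (1,5)→{3,5,7}; (2,2)→{1,2,3}. Safe: 4, 6, 8. Place at column 4.
Row 4: attacked by (1,5)→{2,5,8}; (2,2)→{2,4}; (3,4)→{3,4,5}. Safe: 1, 6, 7. Place at column 6.
Row 5: attacked by (1,5)→{1,5}; (2,2)→{2,5}; (3,4)→{2,4,6}; (4,6)→{5,6,7}. Safe: 3, 8. Place at column 8.
Row 6: attacked by (1,5)→{5}; (2,2)→{2,6}; (3,4)→{1,4,7}; (4,6)→{4,6,8}; (5,8)→{7,8}. Safe: 3. Place at column 3.
Row 7: attacked by (1,5)→{5}; (2,2)→{2,7}; (3,4)→{4,8}; (4,6)→{3,6}; (5,8)→{6,8}; (6,3)→{2,3,4}. Safe: 1. Place at column 1.
Row 8: attacked by (1,5)→{5}; (2,2)→{2,8}; (3,4)→{4}; (4,6)→{2,6}; (5,8)→{5,8}; (6,3)→{1,3,5}; (7,1)→{1,2}. Safe: 7. Place at column 7.
Columns [5, 2, 4, 6, 8, 3, 1, 7], r−c [-4, 0, -1, -2, -3, 3, 6, 1], r+c [6, 4, 7, 10, 13, 9, 8, 15] are all distinct, so no two queens attack.

(1,5) (2,2) (3,4) (4,6) (5,8) (6,3) (7,1) (8,7)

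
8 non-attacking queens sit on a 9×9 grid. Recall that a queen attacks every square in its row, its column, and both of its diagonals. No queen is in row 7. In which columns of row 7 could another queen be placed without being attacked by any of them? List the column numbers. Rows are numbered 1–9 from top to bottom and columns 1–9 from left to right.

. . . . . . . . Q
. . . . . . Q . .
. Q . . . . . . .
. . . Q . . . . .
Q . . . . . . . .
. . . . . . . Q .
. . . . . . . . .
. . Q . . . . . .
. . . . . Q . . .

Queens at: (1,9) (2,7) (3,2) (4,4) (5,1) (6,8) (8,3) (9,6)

(1,9) attacks row 7 at column 9 and diagonals 3.
(2,7) attacks row 7 at column 7 and diagonals 2.
(3,2) attacks row 7 at column 2 and diagonals 6.
(4,4) attacks row 7 at column 4 and diagonals 1, 7.
(5,1) attacks row 7 at column 1 and diagonals 3.
(6,8) attacks row 7 at column 8 and diagonals 7, 9.
(8,3) attacks row 7 at column 3 and diagonals 2, 4.
(9,6) attacks row 7 at column 6 and diagonals 4, 8.
Attacked columns: {1, 2, 3, 4, 6, 7, 8, 9}. Safe: {5}.

columns 5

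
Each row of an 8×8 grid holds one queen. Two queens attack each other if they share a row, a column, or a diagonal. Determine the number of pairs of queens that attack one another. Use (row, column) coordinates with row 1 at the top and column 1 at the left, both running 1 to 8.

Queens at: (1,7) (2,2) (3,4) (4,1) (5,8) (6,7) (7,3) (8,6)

Same column: (1,7)–(6,7) (column 7).
Same diagonal: (3,4)–(6,7) (|3−6| = |4−7| = 3); (5,8)–(6,7) (|5−6| = |8−7| = 1).
Total attacking pairs: 3.

3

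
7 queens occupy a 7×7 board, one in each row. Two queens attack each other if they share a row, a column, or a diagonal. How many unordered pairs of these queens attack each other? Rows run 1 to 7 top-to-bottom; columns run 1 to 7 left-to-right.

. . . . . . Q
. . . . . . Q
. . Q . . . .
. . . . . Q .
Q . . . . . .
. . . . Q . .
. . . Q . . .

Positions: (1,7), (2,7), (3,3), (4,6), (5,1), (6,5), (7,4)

Same column: (1,7)–(2,7) (column 7).
Same diagonal: (3,3)–(5,1) (|3−5| = |3−1| = 2); (6,5)–(7,4) (|6−7| = |5−4| = 1).
Total attacking pairs: 3.

3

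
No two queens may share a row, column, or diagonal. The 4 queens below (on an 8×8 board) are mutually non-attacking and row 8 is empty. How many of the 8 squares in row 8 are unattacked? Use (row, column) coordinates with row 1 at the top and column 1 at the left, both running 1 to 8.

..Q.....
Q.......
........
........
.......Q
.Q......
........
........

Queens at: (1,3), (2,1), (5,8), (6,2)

1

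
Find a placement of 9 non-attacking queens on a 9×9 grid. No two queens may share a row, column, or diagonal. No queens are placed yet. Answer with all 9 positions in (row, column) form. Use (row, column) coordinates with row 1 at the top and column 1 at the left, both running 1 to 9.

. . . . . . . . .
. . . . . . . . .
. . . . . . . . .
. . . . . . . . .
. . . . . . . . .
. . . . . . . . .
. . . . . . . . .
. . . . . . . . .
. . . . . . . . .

(1,3) (2,6) (3,8) (4,5) (5,2) (6,9) (7,7) (8,4) (9,1)

Row 1: Safe: 1, 2, 3, 4, 5, 6, 7, 8, 9. Place at column 3.
Row 2: attacked by (1,3)→{2,3,4}. Safe: 1, 5, 6, 7, 8, 9. Place at column 6.
Row 3: attacked by (1,3)→{1,3,5}; (2,6)→{5,6,7}. Safe: 2, 4, 8, 9. Place at column 8.
Row 4: attacked by (1,3)→{3,6}; (2,6)→{4,6,8}; (3,8)→{7,8,9}. Safe: 1, 2, 5. Place at column 5.
Row 5: attacked by (1,3)→{3,7}; (2,6)→{3,6,9}; (3,8)→{6,8}; (4,5)→{4,5,6}. Safe: 1, 2. Place at column 2.
Row 6: attacked by (1,3)→{3,8}; (2,6)→{2,6}; (3,8)→{5,8}; (4,5)→{3,5,7}; (5,2)→{1,2,3}. Safe: 4, 9. Place at column 9.
Row 7: attacked by (1,3)→{3,9}; (2,6)→{1,6}; (3,8)→{4,8}; (4,5)→{2,5,8}; (5,2)→{2,4}; (6,9)→{8,9}. Safe: 7. Place at column 7.
Row 8: attacked by (1,3)→{3}; (2,6)→{6}; (3,8)→{3,8}; (4,5)→{1,5,9}; (5,2)→{2,5}; (6,9)→{7,9}; (7,7)→{6,7,8}. Safe: 4. Place at column 4.
Row 9: attacked by (1,3)→{3}; (2,6)→{6}; (3,8)→{2,8}; (4,5)→{5}; (5,2)→{2,6}; (6,9)→{6,9}; (7,7)→{5,7,9}; (8,4)→{3,4,5}. Safe: 1. Place at column 1.
Columns [3, 6, 8, 5, 2, 9, 7, 4, 1], r−c [-2, -4, -5, -1, 3, -3, 0, 4, 8], r+c [4, 8, 11, 9, 7, 15, 14, 12, 10] are all distinct, so no two queens attack.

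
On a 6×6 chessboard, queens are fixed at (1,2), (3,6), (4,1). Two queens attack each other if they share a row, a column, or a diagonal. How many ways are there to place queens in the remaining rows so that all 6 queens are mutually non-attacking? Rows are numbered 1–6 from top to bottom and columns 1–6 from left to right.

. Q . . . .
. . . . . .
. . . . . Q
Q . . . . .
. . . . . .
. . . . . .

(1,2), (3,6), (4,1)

1

Branch on row 2: col 4 → 1.
Sum: 1 = 1.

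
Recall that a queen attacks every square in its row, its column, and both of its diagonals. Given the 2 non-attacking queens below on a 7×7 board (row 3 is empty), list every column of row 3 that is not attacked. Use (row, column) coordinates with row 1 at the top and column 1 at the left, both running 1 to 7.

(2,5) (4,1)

(2,5) attacks row 3 at column 5 and diagonals 4, 6.
(4,1) attacks row 3 at column 1 and diagonals 2.
Attacked columns: {1, 2, 4, 5, 6}. Safe: {3, 7}.

columns 3, 7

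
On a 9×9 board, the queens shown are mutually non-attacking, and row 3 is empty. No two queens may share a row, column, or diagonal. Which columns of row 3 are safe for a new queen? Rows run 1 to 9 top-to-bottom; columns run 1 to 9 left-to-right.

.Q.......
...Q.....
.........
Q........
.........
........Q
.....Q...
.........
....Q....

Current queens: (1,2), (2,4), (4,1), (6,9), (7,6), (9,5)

(1,2) attacks row 3 at column 2 and diagonals 4.
(2,4) attacks row 3 at column 4 and diagonals 3, 5.
(4,1) attacks row 3 at column 1 and diagonals 2.
(6,9) attacks row 3 at column 9 and diagonals 6.
(7,6) attacks row 3 at column 6 and diagonals 2.
(9,5) attacks row 3 at column 5.
Attacked columns: {1, 2, 3, 4, 5, 6, 9}. Safe: {7, 8}.

columns 7, 8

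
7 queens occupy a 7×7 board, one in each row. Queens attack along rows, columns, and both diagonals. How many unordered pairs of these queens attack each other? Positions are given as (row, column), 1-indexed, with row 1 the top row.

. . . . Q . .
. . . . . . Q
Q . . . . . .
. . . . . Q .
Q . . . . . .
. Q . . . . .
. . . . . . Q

4

Same column: (2,7)–(7,7) (column 7); (3,1)–(5,1) (column 1).
Same diagonal: (1,5)–(5,1) (|1−5| = |5−1| = 4); (5,1)–(6,2) (|5−6| = |1−2| = 1).
Total attacking pairs: 4.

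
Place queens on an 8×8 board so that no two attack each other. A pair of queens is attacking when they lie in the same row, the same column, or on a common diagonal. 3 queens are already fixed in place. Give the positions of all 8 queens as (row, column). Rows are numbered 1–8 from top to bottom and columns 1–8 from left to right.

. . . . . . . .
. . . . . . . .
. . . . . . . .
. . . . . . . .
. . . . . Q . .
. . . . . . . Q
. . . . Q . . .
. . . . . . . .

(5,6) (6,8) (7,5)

(1,4) (2,2) (3,7) (4,3) (5,6) (6,8) (7,5) (8,1)

Row 1: attacked by (5,6)→{2,6}; (6,8)→{3,8}; (7,5)→{5}. Safe: 1, 4, 7. Place at column 4.
Row 2: attacked by (1,4)→{3,4,5}; (5,6)→{3,6}; (6,8)→{4,8}; (7,5)→{5}. Safe: 1, 2, 7. Place at column 2.
Row 3: attacked by (1,4)→{2,4,6}; (2,2)→{1,2,3}; (5,6)→{4,6,8}; (6,8)→{5,8}; (7,5)→{1,5}. Safe: 7. Place at column 7.
Row 4: attacked by (1,4)→{1,4,7}; (2,2)→{2,4}; (3,7)→{6,7,8}; (5,6)→{5,6,7}; (6,8)→{6,8}; (7,5)→{2,5,8}. Safe: 3. Place at column 3.
Row 8: attacked by (1,4)→{4}; (2,2)→{2,8}; (3,7)→{2,7}; (4,3)→{3,7}; (5,6)→{3,6}; (6,8)→{6,8}; (7,5)→{4,5,6}. Safe: 1. Place at column 1.
Columns [4, 2, 7, 3, 6, 8, 5, 1], r−c [-3, 0, -4, 1, -1, -2, 2, 7], r+c [5, 4, 10, 7, 11, 14, 12, 9] are all distinct, so no two queens attack.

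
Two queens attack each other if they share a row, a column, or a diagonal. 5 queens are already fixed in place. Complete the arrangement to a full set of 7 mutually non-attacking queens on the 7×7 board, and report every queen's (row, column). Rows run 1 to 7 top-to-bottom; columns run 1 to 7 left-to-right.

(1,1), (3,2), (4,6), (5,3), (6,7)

(1,1) (2,5) (3,2) (4,6) (5,3) (6,7) (7,4)

Row 2: attacked by (1,1)→{1,2}; (3,2)→{1,2,3}; (4,6)→{4,6}; (5,3)→{3,6}; (6,7)→{3,7}. Safe: 5. Place at column 5.
Row 7: attacked by (1,1)→{1,7}; (2,5)→{5}; (3,2)→{2,6}; (4,6)→{3,6}; (5,3)→{1,3,5}; (6,7)→{6,7}. Safe: 4. Place at column 4.
Columns [1, 5, 2, 6, 3, 7, 4], r−c [0, -3, 1, -2, 2, -1, 3], r+c [2, 7, 5, 10, 8, 13, 11] are all distinct, so no two queens attack.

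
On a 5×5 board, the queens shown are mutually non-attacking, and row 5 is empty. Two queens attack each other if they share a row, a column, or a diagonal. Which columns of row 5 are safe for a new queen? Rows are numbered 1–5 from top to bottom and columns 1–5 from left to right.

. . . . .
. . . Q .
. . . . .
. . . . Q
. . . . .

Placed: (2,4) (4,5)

columns 2, 3

(2,4) attacks row 5 at column 4 and diagonals 1.
(4,5) attacks row 5 at column 5 and diagonals 4.
Attacked columns: {1, 4, 5}. Safe: {2, 3}.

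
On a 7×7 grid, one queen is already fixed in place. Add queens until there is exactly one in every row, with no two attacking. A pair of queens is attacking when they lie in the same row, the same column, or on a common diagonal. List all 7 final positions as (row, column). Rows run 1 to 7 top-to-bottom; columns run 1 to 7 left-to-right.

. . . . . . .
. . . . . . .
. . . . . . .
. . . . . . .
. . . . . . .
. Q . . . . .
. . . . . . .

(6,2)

Row 1: attacked by (6,2)→{2,7}. Safe: 1, 3, 4, 5, 6. Place at column 1.
Row 2: attacked by (1,1)→{1,2}; (6,2)→{2,6}. Safe: 3, 4, 5, 7. Place at column 4.
Row 3: attacked by (1,1)→{1,3}; (2,4)→{3,4,5}; (6,2)→{2,5}. Safe: 6, 7. Place at column 7.
Row 4: attacked by (1,1)→{1,4}; (2,4)→{2,4,6}; (3,7)→{6,7}; (6,2)→{2,4}. Safe: 3, 5. Place at column 3.
Row 5: attacked by (1,1)→{1,5}; (2,4)→{1,4,7}; (3,7)→{5,7}; (4,3)→{2,3,4}; (6,2)→{1,2,3}. Safe: 6. Place at column 6.
Row 7: attacked by (1,1)→{1,7}; (2,4)→{4}; (3,7)→{3,7}; (4,3)→{3,6}; (5,6)→{4,6}; (6,2)→{1,2,3}. Safe: 5. Place at column 5.
Columns [1, 4, 7, 3, 6, 2, 5], r−c [0, -2, -4, 1, -1, 4, 2], r+c [2, 6, 10, 7, 11, 8, 12] are all distinct, so no two queens attack.

(1,1) (2,4) (3,7) (4,3) (5,6) (6,2) (7,5)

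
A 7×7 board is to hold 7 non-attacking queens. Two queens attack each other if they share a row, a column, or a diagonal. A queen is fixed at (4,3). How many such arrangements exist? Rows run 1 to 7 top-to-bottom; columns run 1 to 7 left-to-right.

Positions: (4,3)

Branch on row 1: col 1 → 1; col 2 → 1; col 4 → 1; col 5 → 1; col 7 → 0.
Sum: 1 + 1 + 1 + 1 + 0 = 4.

4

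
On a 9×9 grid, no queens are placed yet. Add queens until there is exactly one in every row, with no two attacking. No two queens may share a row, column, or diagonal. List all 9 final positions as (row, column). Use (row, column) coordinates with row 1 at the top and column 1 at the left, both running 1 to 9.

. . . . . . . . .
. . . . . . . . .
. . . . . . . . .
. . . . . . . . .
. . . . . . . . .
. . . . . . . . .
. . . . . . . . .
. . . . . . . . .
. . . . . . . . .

(1,7) (2,1) (3,4) (4,2) (5,8) (6,6) (7,9) (8,3) (9,5)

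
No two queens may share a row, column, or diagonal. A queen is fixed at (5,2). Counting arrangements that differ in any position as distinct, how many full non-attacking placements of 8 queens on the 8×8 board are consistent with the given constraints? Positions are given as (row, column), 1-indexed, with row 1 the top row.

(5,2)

8

Branch on row 1: col 1 → 1; col 3 → 0; col 4 → 3; col 5 → 3; col 7 → 0; col 8 → 1.
Sum: 1 + 0 + 3 + 3 + 0 + 1 = 8.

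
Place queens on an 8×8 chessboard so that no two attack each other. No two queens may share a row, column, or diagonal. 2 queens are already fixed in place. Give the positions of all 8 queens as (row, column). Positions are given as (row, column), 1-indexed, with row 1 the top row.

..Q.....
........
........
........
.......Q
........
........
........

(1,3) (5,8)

(1,3) (2,6) (3,4) (4,2) (5,8) (6,5) (7,7) (8,1)

Row 2: attacked by (1,3)→{2,3,4}; (5,8)→{5,8}. Safe: 1, 6, 7. Place at column 6.
Row 3: attacked by (1,3)→{1,3,5}; (2,6)→{5,6,7}; (5,8)→{6,8}. Safe: 2, 4. Place at column 4.
Row 4: attacked by (1,3)→{3,6}; (2,6)→{4,6,8}; (3,4)→{3,4,5}; (5,8)→{7,8}. Safe: 1, 2. Place at column 2.
Row 6: attacked by (1,3)→{3,8}; (2,6)→{2,6}; (3,4)→{1,4,7}; (4,2)→{2,4}; (5,8)→{7,8}. Safe: 5. Place at column 5.
Row 7: attacked by (1,3)→{3}; (2,6)→{1,6}; (3,4)→{4,8}; (4,2)→{2,5}; (5,8)→{6,8}; (6,5)→{4,5,6}. Safe: 7. Place at column 7.
Row 8: attacked by (1,3)→{3}; (2,6)→{6}; (3,4)→{4}; (4,2)→{2,6}; (5,8)→{5,8}; (6,5)→{3,5,7}; (7,7)→{6,7,8}. Safe: 1. Place at column 1.
Columns [3, 6, 4, 2, 8, 5, 7, 1], r−c [-2, -4, -1, 2, -3, 1, 0, 7], r+c [4, 8, 7, 6, 13, 11, 14, 9] are all distinct, so no two queens attack.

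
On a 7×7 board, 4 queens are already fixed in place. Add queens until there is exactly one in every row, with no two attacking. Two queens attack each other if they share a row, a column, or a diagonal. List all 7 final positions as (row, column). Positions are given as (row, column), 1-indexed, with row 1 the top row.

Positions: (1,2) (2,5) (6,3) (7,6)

(1,2) (2,5) (3,7) (4,4) (5,1) (6,3) (7,6)

Row 3: attacked by (1,2)→{2,4}; (2,5)→{4,5,6}; (6,3)→{3,6}; (7,6)→{2,6}. Safe: 1, 7. Place at column 7.
Row 4: attacked by (1,2)→{2,5}; (2,5)→{3,5,7}; (3,7)→{6,7}; (6,3)→{1,3,5}; (7,6)→{3,6}. Safe: 4. Place at column 4.
Row 5: attacked by (1,2)→{2,6}; (2,5)→{2,5}; (3,7)→{5,7}; (4,4)→{3,4,5}; (6,3)→{2,3,4}; (7,6)→{4,6}. Safe: 1. Place at column 1.
Columns [2, 5, 7, 4, 1, 3, 6], r−c [-1, -3, -4, 0, 4, 3, 1], r+c [3, 7, 10, 8, 6, 9, 13] are all distinct, so no two queens attack.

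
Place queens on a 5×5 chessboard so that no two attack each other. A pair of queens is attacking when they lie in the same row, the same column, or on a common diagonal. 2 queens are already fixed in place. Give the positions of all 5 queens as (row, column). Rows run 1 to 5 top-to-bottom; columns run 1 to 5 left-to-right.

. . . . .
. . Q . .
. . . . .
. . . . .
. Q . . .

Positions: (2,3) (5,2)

Row 1: attacked by (2,3)→{2,3,4}; (5,2)→{2}. Safe: 1, 5. Place at column 5.
Row 3: attacked by (1,5)→{3,5}; (2,3)→{2,3,4}; (5,2)→{2,4}. Safe: 1. Place at column 1.
Row 4: attacked by (1,5)→{2,5}; (2,3)→{1,3,5}; (3,1)→{1,2}; (5,2)→{1,2,3}. Safe: 4. Place at column 4.
Columns [5, 3, 1, 4, 2], r−c [-4, -1, 2, 0, 3], r+c [6, 5, 4, 8, 7] are all distinct, so no two queens attack.

(1,5) (2,3) (3,1) (4,4) (5,2)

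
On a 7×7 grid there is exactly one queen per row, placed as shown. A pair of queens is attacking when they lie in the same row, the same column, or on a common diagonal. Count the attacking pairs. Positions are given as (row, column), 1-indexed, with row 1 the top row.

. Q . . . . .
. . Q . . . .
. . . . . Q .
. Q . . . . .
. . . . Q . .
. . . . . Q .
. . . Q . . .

Same column: (1,2)–(4,2) (column 2); (3,6)–(6,6) (column 6).
Same diagonal: (1,2)–(2,3) (|1−2| = |2−3| = 1); (5,5)–(6,6) (|5−6| = |5−6| = 1).
Total attacking pairs: 4.

4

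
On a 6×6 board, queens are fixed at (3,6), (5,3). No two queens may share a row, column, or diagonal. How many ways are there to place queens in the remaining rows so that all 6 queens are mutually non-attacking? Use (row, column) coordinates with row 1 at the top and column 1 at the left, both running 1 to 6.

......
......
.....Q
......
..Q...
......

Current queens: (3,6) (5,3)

Branch on row 1: col 1 → 0; col 2 → 1; col 5 → 0.
Sum: 0 + 1 + 0 = 1.

1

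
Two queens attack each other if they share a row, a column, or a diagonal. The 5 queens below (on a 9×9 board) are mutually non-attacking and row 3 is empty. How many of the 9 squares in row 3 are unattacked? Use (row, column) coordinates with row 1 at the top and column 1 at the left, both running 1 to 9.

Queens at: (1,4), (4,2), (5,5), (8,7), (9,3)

1

(1,4) attacks row 3 at column 4 and diagonals 2, 6.
(4,2) attacks row 3 at column 2 and diagonals 1, 3.
(5,5) attacks row 3 at column 5 and diagonals 3, 7.
(8,7) attacks row 3 at column 7 and diagonals 2.
(9,3) attacks row 3 at column 3 and diagonals 9.
Attacked columns: {1, 2, 3, 4, 5, 6, 7, 9}. Safe: {8}.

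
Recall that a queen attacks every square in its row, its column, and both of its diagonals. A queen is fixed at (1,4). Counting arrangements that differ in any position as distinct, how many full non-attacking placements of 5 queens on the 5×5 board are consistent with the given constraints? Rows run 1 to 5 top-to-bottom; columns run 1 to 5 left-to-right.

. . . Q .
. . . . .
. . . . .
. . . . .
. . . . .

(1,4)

2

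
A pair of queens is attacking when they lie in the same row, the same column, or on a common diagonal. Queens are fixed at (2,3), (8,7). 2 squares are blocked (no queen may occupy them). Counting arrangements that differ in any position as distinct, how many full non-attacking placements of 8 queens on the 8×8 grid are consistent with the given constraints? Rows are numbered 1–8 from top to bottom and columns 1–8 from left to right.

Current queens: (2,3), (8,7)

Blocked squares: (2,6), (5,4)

Branch on row 1: col 1 → 0; col 5 → 1; col 6 → 2; col 8 → 0.
Sum: 0 + 1 + 2 + 0 = 3.

3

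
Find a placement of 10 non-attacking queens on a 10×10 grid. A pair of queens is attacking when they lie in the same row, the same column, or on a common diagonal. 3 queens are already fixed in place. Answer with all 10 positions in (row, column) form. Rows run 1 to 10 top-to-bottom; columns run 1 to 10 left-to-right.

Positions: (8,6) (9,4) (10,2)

Row 1: attacked by (8,6)→{6}; (9,4)→{4}; (10,2)→{2}. Safe: 1, 3, 5, 7, 8, 9, 10. Place at column 9.
Row 2: attacked by (1,9)→{8,9,10}; (8,6)→{6}; (9,4)→{4}; (10,2)→{2,10}. Safe: 1, 3, 5, 7. Place at column 7.
Row 3: attacked by (1,9)→{7,9}; (2,7)→{6,7,8}; (8,6)→{1,6}; (9,4)→{4,10}; (10,2)→{2,9}. Safe: 3, 5. Place at column 5.
Row 4: attacked by (1,9)→{6,9}; (2,7)→{5,7,9}; (3,5)→{4,5,6}; (8,6)→{2,6,10}; (9,4)→{4,9}; (10,2)→{2,8}. Safe: 1, 3. Place at column 3.
Row 5: attacked by (1,9)→{5,9}; (2,7)→{4,7,10}; (3,5)→{3,5,7}; (4,3)→{2,3,4}; (8,6)→{3,6,9}; (9,4)→{4,8}; (10,2)→{2,7}. Safe: 1. Place at column 1.
Row 6: attacked by (1,9)→{4,9}; (2,7)→{3,7}; (3,5)→{2,5,8}; (4,3)→{1,3,5}; (5,1)→{1,2}; (8,6)→{4,6,8}; (9,4)→{1,4,7}; (10,2)→{2,6}. Safe: 10. Place at column 10.
Row 7: attacked by (1,9)→{3,9}; (2,7)→{2,7}; (3,5)→{1,5,9}; (4,3)→{3,6}; (5,1)→{1,3}; (6,10)→{9,10}; (8,6)→{5,6,7}; (9,4)→{2,4,6}; (10,2)→{2,5}. Safe: 8. Place at column 8.
Columns [9, 7, 5, 3, 1, 10, 8, 6, 4, 2], r−c [-8, -5, -2, 1, 4, -4, -1, 2, 5, 8], r+c [10, 9, 8, 7, 6, 16, 15, 14, 13, 12] are all distinct, so no two queens attack.

(1,9) (2,7) (3,5) (4,3) (5,1) (6,10) (7,8) (8,6) (9,4) (10,2)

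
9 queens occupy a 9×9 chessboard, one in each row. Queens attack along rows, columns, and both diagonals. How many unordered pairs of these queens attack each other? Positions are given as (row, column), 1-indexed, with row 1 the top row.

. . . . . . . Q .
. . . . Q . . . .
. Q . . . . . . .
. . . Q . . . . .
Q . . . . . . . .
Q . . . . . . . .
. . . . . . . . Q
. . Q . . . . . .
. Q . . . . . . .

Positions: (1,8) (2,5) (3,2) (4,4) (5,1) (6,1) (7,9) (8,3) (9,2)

5

Same column: (3,2)–(9,2) (column 2); (5,1)–(6,1) (column 1).
Same diagonal: (2,5)–(6,1) (|2−6| = |5−1| = 4); (6,1)–(8,3) (|6−8| = |1−3| = 2); (8,3)–(9,2) (|8−9| = |3−2| = 1).
Total attacking pairs: 5.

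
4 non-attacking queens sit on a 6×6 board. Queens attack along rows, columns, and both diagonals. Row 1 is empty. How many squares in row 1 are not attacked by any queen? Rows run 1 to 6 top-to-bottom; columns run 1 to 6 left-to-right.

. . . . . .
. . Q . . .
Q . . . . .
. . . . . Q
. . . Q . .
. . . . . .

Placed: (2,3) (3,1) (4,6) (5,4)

1

(2,3) attacks row 1 at column 3 and diagonals 2, 4.
(3,1) attacks row 1 at column 1 and diagonals 3.
(4,6) attacks row 1 at column 6 and diagonals 3.
(5,4) attacks row 1 at column 4.
Attacked columns: {1, 2, 3, 4, 6}. Safe: {5}.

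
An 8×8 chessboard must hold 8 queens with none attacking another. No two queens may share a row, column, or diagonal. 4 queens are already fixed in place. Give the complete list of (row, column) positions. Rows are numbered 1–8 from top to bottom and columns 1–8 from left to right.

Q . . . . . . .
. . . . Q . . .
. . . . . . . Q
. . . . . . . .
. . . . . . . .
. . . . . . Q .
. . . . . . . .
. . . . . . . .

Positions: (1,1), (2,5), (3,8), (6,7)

(1,1) (2,5) (3,8) (4,6) (5,3) (6,7) (7,2) (8,4)

Row 4: attacked by (1,1)→{1,4}; (2,5)→{3,5,7}; (3,8)→{7,8}; (6,7)→{5,7}. Safe: 2, 6. Place at column 6.
Row 5: attacked by (1,1)→{1,5}; (2,5)→{2,5,8}; (3,8)→{6,8}; (4,6)→{5,6,7}; (6,7)→{6,7,8}. Safe: 3, 4. Place at column 3.
Row 7: attacked by (1,1)→{1,7}; (2,5)→{5}; (3,8)→{4,8}; (4,6)→{3,6}; (5,3)→{1,3,5}; (6,7)→{6,7,8}. Safe: 2. Place at column 2.
Row 8: attacked by (1,1)→{1,8}; (2,5)→{5}; (3,8)→{3,8}; (4,6)→{2,6}; (5,3)→{3,6}; (6,7)→{5,7}; (7,2)→{1,2,3}. Safe: 4. Place at column 4.
Columns [1, 5, 8, 6, 3, 7, 2, 4], r−c [0, -3, -5, -2, 2, -1, 5, 4], r+c [2, 7, 11, 10, 8, 13, 9, 12] are all distinct, so no two queens attack.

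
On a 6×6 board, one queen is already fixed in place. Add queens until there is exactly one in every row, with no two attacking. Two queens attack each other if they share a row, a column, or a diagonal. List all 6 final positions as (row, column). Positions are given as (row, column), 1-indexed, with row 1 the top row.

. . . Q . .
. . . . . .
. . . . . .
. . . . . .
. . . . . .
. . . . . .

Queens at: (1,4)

Row 2: attacked by (1,4)→{3,4,5}. Safe: 1, 2, 6. Place at column 1.
Row 3: attacked by (1,4)→{2,4,6}; (2,1)→{1,2}. Safe: 3, 5. Place at column 5.
Row 4: attacked by (1,4)→{1,4}; (2,1)→{1,3}; (3,5)→{4,5,6}. Safe: 2. Place at column 2.
Row 5: attacked by (1,4)→{4}; (2,1)→{1,4}; (3,5)→{3,5}; (4,2)→{1,2,3}. Safe: 6. Place at column 6.
Row 6: attacked by (1,4)→{4}; (2,1)→{1,5}; (3,5)→{2,5}; (4,2)→{2,4}; (5,6)→{5,6}. Safe: 3. Place at column 3.
Columns [4, 1, 5, 2, 6, 3], r−c [-3, 1, -2, 2, -1, 3], r+c [5, 3, 8, 6, 11, 9] are all distinct, so no two queens attack.

(1,4) (2,1) (3,5) (4,2) (5,6) (6,3)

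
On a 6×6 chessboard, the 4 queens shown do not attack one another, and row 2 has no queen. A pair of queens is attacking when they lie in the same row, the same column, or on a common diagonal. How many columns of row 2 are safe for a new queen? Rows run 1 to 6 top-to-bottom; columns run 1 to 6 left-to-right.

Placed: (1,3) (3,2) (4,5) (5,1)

1

(1,3) attacks row 2 at column 3 and diagonals 2, 4.
(3,2) attacks row 2 at column 2 and diagonals 1, 3.
(4,5) attacks row 2 at column 5 and diagonals 3.
(5,1) attacks row 2 at column 1 and diagonals 4.
Attacked columns: {1, 2, 3, 4, 5}. Safe: {6}.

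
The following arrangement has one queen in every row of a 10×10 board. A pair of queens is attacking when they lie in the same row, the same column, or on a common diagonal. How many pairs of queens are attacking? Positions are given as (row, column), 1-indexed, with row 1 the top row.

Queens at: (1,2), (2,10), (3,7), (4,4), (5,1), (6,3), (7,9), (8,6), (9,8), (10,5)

0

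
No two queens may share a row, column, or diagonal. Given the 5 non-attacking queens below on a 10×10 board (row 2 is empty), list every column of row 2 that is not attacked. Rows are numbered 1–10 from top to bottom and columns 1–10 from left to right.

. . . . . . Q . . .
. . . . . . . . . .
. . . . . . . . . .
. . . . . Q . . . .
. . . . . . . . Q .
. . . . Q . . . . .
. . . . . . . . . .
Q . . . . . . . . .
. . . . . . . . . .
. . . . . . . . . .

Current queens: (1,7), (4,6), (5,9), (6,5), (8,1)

(1,7) attacks row 2 at column 7 and diagonals 6, 8.
(4,6) attacks row 2 at column 6 and diagonals 4, 8.
(5,9) attacks row 2 at column 9 and diagonals 6.
(6,5) attacks row 2 at column 5 and diagonals 1, 9.
(8,1) attacks row 2 at column 1 and diagonals 7.
Attacked columns: {1, 4, 5, 6, 7, 8, 9}. Safe: {2, 3, 10}.

columns 2, 3, 10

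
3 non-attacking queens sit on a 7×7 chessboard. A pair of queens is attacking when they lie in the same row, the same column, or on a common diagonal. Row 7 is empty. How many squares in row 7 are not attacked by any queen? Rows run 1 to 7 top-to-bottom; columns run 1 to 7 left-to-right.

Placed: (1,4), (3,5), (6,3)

2

(1,4) attacks row 7 at column 4.
(3,5) attacks row 7 at column 5 and diagonals 1.
(6,3) attacks row 7 at column 3 and diagonals 2, 4.
Attacked columns: {1, 2, 3, 4, 5}. Safe: {6, 7}.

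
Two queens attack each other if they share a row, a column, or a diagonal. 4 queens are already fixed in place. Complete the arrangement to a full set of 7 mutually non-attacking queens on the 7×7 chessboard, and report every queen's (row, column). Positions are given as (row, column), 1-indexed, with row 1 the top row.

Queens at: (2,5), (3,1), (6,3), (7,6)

(1,2) (2,5) (3,1) (4,4) (5,7) (6,3) (7,6)

Row 1: attacked by (2,5)→{4,5,6}; (3,1)→{1,3}; (6,3)→{3}; (7,6)→{6}. Safe: 2, 7. Place at column 2.
Row 4: attacked by (1,2)→{2,5}; (2,5)→{3,5,7}; (3,1)→{1,2}; (6,3)→{1,3,5}; (7,6)→{3,6}. Safe: 4. Place at column 4.
Row 5: attacked by (1,2)→{2,6}; (2,5)→{2,5}; (3,1)→{1,3}; (4,4)→{3,4,5}; (6,3)→{2,3,4}; (7,6)→{4,6}. Safe: 7. Place at column 7.
Columns [2, 5, 1, 4, 7, 3, 6], r−c [-1, -3, 2, 0, -2, 3, 1], r+c [3, 7, 4, 8, 12, 9, 13] are all distinct, so no two queens attack.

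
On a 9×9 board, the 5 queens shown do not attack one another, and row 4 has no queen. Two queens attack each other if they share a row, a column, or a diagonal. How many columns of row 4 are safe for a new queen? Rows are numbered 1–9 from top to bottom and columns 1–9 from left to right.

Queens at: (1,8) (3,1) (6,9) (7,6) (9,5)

(1,8) attacks row 4 at column 8 and diagonals 5.
(3,1) attacks row 4 at column 1 and diagonals 2.
(6,9) attacks row 4 at column 9 and diagonals 7.
(7,6) attacks row 4 at column 6 and diagonals 3, 9.
(9,5) attacks row 4 at column 5.
Attacked columns: {1, 2, 3, 5, 6, 7, 8, 9}. Safe: {4}.

1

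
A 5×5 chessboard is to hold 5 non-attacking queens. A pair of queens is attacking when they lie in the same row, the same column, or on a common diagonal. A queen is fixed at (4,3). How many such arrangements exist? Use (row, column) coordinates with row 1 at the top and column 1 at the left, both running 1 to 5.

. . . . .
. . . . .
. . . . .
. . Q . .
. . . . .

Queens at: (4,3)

2

Branch on row 1: col 1 → 0; col 2 → 1; col 4 → 1; col 5 → 0.
Sum: 0 + 1 + 1 + 0 = 2.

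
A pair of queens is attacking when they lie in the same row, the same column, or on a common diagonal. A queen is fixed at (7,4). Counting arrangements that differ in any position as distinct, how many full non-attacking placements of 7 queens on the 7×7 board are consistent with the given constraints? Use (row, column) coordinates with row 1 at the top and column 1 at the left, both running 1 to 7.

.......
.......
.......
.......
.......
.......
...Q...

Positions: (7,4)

Branch on row 1: col 1 → 1; col 2 → 1; col 3 → 1; col 5 → 1; col 6 → 1; col 7 → 1.
Sum: 1 + 1 + 1 + 1 + 1 + 1 = 6.

6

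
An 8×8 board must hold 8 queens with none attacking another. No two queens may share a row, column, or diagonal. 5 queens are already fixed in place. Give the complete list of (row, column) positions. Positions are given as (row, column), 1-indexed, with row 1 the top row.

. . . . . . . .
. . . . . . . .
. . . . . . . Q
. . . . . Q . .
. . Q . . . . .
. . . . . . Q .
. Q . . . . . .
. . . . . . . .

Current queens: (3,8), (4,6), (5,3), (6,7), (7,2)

(1,1) (2,5) (3,8) (4,6) (5,3) (6,7) (7,2) (8,4)

Row 1: attacked by (3,8)→{6,8}; (4,6)→{3,6}; (5,3)→{3,7}; (6,7)→{2,7}; (7,2)→{2,8}. Safe: 1, 4, 5. Place at column 1.
Row 2: attacked by (1,1)→{1,2}; (3,8)→{7,8}; (4,6)→{4,6,8}; (5,3)→{3,6}; (6,7)→{3,7}; (7,2)→{2,7}. Safe: 5. Place at column 5.
Row 8: attacked by (1,1)→{1,8}; (2,5)→{5}; (3,8)→{3,8}; (4,6)→{2,6}; (5,3)→{3,6}; (6,7)→{5,7}; (7,2)→{1,2,3}. Safe: 4. Place at column 4.
Columns [1, 5, 8, 6, 3, 7, 2, 4], r−c [0, -3, -5, -2, 2, -1, 5, 4], r+c [2, 7, 11, 10, 8, 13, 9, 12] are all distinct, so no two queens attack.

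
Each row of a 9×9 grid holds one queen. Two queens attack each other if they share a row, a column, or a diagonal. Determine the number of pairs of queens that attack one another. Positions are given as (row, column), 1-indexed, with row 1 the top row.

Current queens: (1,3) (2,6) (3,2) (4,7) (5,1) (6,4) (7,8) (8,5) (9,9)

All columns are distinct and no two queens satisfy |Δrow| = |Δcol|, so no pair attacks.

0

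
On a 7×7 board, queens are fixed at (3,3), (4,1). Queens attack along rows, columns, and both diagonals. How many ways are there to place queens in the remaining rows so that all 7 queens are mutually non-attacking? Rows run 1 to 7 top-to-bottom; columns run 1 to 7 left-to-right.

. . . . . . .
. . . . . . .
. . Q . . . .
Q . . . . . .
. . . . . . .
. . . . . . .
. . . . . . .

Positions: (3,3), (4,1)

2

Branch on row 1: col 2 → 1; col 6 → 0; col 7 → 1.
Sum: 1 + 0 + 1 = 2.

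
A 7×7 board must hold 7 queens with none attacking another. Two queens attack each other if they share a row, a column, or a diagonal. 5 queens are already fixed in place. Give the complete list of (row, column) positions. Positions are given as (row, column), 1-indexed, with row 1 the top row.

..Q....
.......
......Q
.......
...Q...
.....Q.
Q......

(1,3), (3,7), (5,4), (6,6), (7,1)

(1,3) (2,5) (3,7) (4,2) (5,4) (6,6) (7,1)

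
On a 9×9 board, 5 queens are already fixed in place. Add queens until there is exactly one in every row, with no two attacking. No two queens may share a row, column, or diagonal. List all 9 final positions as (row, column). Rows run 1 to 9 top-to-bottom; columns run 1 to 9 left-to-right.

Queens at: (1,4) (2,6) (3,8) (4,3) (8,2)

(1,4) (2,6) (3,8) (4,3) (5,1) (6,7) (7,5) (8,2) (9,9)

Row 5: attacked by (1,4)→{4,8}; (2,6)→{3,6,9}; (3,8)→{6,8}; (4,3)→{2,3,4}; (8,2)→{2,5}. Safe: 1, 7. Place at column 1.
Row 6: attacked by (1,4)→{4,9}; (2,6)→{2,6}; (3,8)→{5,8}; (4,3)→{1,3,5}; (5,1)→{1,2}; (8,2)→{2,4}. Safe: 7. Place at column 7.
Row 7: attacked by (1,4)→{4}; (2,6)→{1,6}; (3,8)→{4,8}; (4,3)→{3,6}; (5,1)→{1,3}; (6,7)→{6,7,8}; (8,2)→{1,2,3}. Safe: 5, 9. Place at column 5.
Row 9: attacked by (1,4)→{4}; (2,6)→{6}; (3,8)→{2,8}; (4,3)→{3,8}; (5,1)→{1,5}; (6,7)→{4,7}; (7,5)→{3,5,7}; (8,2)→{1,2,3}. Safe: 9. Place at column 9.
Columns [4, 6, 8, 3, 1, 7, 5, 2, 9], r−c [-3, -4, -5, 1, 4, -1, 2, 6, 0], r+c [5, 8, 11, 7, 6, 13, 12, 10, 18] are all distinct, so no two queens attack.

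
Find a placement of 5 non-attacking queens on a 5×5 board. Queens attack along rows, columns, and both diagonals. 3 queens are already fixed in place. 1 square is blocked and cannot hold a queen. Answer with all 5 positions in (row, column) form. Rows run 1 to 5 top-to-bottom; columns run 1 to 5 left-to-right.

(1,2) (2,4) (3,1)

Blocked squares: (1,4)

Row 4: attacked by (1,2)→{2,5}; (2,4)→{2,4}; (3,1)→{1,2}. Safe: 3. Place at column 3.
Row 5: attacked by (1,2)→{2}; (2,4)→{1,4}; (3,1)→{1,3}; (4,3)→{2,3,4}. Safe: 5. Place at column 5.
Columns [2, 4, 1, 3, 5], r−c [-1, -2, 2, 1, 0], r+c [3, 6, 4, 7, 10] are all distinct, so no two queens attack.

(1,2) (2,4) (3,1) (4,3) (5,5)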